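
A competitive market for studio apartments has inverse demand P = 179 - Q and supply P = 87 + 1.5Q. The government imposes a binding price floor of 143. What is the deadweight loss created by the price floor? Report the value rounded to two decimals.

Free-market equilibrium: 179 - Q = 87 + 1.5Q gives Q* = 36.8, P* = 142.2.
At P = 143, buyers demand (179 - 143)/1 = 36 while sellers would supply more, so the quantity traded is 36 at price 143.
At Q = 36 the demand price is 143 and the supply price is 141. Deadweight loss is the triangle between the curves from 36 to 36.8: (1/2)(143 - 141)(36.8 - 36) = 0.8.

0.80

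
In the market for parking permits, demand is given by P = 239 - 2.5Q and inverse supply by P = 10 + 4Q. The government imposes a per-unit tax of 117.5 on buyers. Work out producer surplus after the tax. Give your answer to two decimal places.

Pre-tax equilibrium: 239 - 2.5Q = 10 + 4Q gives Q* = 35.2308, P* = 150.9231.
A tax on buyers shifts demand down by 117.5: (239 - 117.5) - 2.5Q = 10 + 4Q, so Q_t = 17.1538. Buyers pay P_b = 196.1154; sellers receive P_s = P_b - 117.5 = 78.6154.
PS = (1/2)(Q_t)(P_s - 10) = (1/2)(17.1538)(68.6154) = 588.5089.

588.51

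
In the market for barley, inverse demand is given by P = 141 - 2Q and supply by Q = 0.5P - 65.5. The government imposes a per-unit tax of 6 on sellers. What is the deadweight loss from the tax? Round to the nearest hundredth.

Rewriting supply in inverse form: P = 131 + 2Q.
Without the tax, 141 - 2Q = 131 + 2Q so Q* = 2.5 and P* = 136.
A tax on sellers shifts supply up by 6: 141 - 2Q = 131 + 2Q + 6, so Q_t = 1. Buyers pay P_b = 139; sellers receive P_s = P_b - 6 = 133.
The welfare triangle lost has base Q* - Q_t = 1.5 and height t = 6, so DWL = (1/2)(1.5)(6) = 4.5.

4.50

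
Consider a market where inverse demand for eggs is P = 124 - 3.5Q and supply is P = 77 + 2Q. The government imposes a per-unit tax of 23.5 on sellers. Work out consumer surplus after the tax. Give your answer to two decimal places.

Without the tax, 124 - 3.5Q = 77 + 2Q so Q* = 8.5455 and P* = 94.0909.
A tax on sellers shifts supply up by 23.5: 124 - 3.5Q = 77 + 2Q + 23.5, so Q_t = 4.2727. Buyers pay P_b = 109.0455; sellers receive P_s = P_b - 23.5 = 85.5455.
Consumer surplus is the triangle under demand above P_b: (1/2)(4.2727)(124 - 109.0455) = 31.9483.

31.95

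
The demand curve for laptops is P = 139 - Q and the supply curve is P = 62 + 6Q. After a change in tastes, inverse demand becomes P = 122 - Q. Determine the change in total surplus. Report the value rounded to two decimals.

Initial equilibrium: Q_0 = 11, P_0 = 128; CS_0 = (1/2)(11)(11) = 60.5, PS_0 = (1/2)(11)(66) = 363.
New equilibrium: 122 - Q = 62 + 6Q gives Q_1 = 8.5714, P_1 = 113.4286; CS_1 = 36.7347, PS_1 = 220.4082.
Change in total surplus = (36.7347 + 220.4082) - (60.5 + 363) = -166.3571.

-166.36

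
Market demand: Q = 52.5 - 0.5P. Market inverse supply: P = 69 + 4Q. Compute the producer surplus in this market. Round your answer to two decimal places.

72.00

Rewriting demand in inverse form: P = 105 - 2Q.
Setting demand equal to supply, 36 = 6Q, so Q* = 6 and P* = 93.
PS is the area between P* and the supply curve from 0 to Q*: (1/2)(6)(24) = 72.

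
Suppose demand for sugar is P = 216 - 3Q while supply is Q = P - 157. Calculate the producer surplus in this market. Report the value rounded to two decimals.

Rewriting supply in inverse form: P = 157 + Q.
Setting demand equal to supply, 59 = 4Q, so Q* = 14.75 and P* = 171.75.
The supply curve's price intercept is 157, so PS = (1/2)(Q*)(P* - 157) = (1/2)(14.75)(14.75) = 108.7812.

108.78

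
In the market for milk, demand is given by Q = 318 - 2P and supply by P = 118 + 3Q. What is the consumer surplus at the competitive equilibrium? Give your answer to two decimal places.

Rewriting demand in inverse form: P = 159 - 0.5Q.
Setting demand equal to supply, 41 = 3.5Q, so Q* = 11.7143 and P* = 153.1429.
The demand choke price is 159, so CS = (1/2)(Q*)(159 - P*) = (1/2)(11.7143)(5.8571) = 34.3061.

34.31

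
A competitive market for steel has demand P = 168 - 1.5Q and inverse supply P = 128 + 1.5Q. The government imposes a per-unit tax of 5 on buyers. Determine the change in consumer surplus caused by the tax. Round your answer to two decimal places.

Pre-tax equilibrium: 168 - 1.5Q = 128 + 1.5Q gives Q* = 13.3333, P* = 148.
A tax on buyers shifts demand down by 5: (168 - 5) - 1.5Q = 128 + 1.5Q, so Q_t = 11.6667. Buyers pay P_b = 150.5; sellers receive P_s = P_b - 5 = 145.5.
Consumers lose the trapezoid between P* and P_b out to Q_t plus the triangle from Q_t to Q*: change in CS = 102.0833 - 133.3333 = -31.25.

-31.25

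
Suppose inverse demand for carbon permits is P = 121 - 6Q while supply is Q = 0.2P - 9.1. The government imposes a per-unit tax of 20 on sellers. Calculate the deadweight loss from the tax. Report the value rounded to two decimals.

18.18

Rewriting supply in inverse form: P = 45.5 + 5Q.
Without the tax, 121 - 6Q = 45.5 + 5Q so Q* = 6.8636 and P* = 79.8182.
A tax on sellers shifts supply up by 20: 121 - 6Q = 45.5 + 5Q + 20, so Q_t = 5.0455. Buyers pay P_b = 90.7273; sellers receive P_s = P_b - 20 = 70.7273.
Deadweight loss is the triangle between the curves from Q_t to Q*: (1/2)(6.8636 - 5.0455)(20) = 18.1818.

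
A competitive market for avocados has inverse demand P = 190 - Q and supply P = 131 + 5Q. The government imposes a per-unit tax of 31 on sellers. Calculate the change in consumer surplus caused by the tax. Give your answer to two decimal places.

Pre-tax equilibrium: 190 - Q = 131 + 5Q gives Q* = 9.8333, P* = 180.1667.
A tax on sellers shifts supply up by 31: 190 - Q = 131 + 5Q + 31, so Q_t = 4.6667. Buyers pay P_b = 185.3333; sellers receive P_s = P_b - 31 = 154.3333.
CS falls from (1/2)(9.8333)(9.8333) = 48.3472 to (1/2)(4.6667)(4.6667) = 10.8889, a change of -37.4583.

-37.46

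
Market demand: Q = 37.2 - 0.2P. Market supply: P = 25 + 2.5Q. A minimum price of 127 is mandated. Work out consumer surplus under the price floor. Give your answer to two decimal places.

348.10

Rewriting demand in inverse form: P = 186 - 5Q.
Without the control, 186 - 5Q = 25 + 2.5Q so Q* = 21.4667 and P* = 78.6667.
At the floor price 127, quantity demanded is (186 - 127)/5 = 11.8; demand is the short side, so Q = 11.8 trades at P = 127.
CS is the triangle under demand above 127: (1/2)(11.8)(186 - 127) = 348.1.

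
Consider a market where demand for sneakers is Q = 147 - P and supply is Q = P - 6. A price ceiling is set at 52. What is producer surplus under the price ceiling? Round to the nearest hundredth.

Rewriting demand in inverse form: P = 147 - Q.
Rewriting supply in inverse form: P = 6 + Q.
Without the control, 147 - Q = 6 + Q so Q* = 70.5 and P* = 76.5.
At P = 52, sellers supply (52 - 6)/1 = 46 while buyers want more, so the quantity traded is 46 at price 52.
PS is the triangle above supply below 52: (1/2)(46)(52 - 6) = 1058.

1058.00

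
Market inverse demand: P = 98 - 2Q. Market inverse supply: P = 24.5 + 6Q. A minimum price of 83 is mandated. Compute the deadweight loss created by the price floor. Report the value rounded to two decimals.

11.39

Free-market equilibrium: 98 - 2Q = 24.5 + 6Q gives Q* = 9.1875, P* = 79.625.
At P = 83, buyers demand (98 - 83)/2 = 7.5 while sellers would supply more, so the quantity traded is 7.5 at price 83.
At Q = 7.5 the demand price is 83 and the supply price is 69.5. Deadweight loss is the triangle between the curves from 7.5 to 9.1875: (1/2)(83 - 69.5)(9.1875 - 7.5) = 11.3906.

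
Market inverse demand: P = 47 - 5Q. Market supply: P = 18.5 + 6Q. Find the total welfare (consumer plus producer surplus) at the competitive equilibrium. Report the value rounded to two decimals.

36.92

Set 47 - 5Q = 18.5 + 6Q, which gives 28.5 = 11Q, so Q* = 2.5909 and P* = 47 - 5(2.5909) = 34.0455.
Total surplus is the full triangle between the curves from 0 to Q*: (1/2)(2.5909)(47 - 18.5) = 36.9205.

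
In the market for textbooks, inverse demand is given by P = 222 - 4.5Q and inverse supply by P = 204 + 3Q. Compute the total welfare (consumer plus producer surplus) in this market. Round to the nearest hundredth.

21.60

Setting demand equal to supply, 18 = 7.5Q, so Q* = 2.4 and P* = 211.2.
Total surplus is the full triangle between the curves from 0 to Q*: (1/2)(2.4)(222 - 204) = 21.6.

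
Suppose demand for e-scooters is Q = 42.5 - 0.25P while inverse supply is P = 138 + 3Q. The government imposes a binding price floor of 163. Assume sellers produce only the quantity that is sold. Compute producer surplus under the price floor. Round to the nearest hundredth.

Rewriting demand in inverse form: P = 170 - 4Q.
Without the control, 170 - 4Q = 138 + 3Q so Q* = 4.5714 and P* = 151.7143.
At the floor price 163, quantity demanded is (170 - 163)/4 = 1.75; demand is the short side, so Q = 1.75 trades at P = 163.
The supply price at Q = 1.75 is 143.25. PS is the trapezoid between 163 and supply over [0, 1.75]: (1/2)[(163 - 138) + (163 - 143.25)](1.75) = 39.1562.

39.16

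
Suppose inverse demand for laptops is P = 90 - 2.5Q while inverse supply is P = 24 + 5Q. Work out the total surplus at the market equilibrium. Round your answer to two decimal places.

Set 90 - 2.5Q = 24 + 5Q, which gives 66 = 7.5Q, so Q* = 8.8 and P* = 90 - 2.5(8.8) = 68.
CS = (1/2)(8.8)(22) = 96.8 and PS = (1/2)(8.8)(44) = 193.6, so total surplus = 290.4.

290.40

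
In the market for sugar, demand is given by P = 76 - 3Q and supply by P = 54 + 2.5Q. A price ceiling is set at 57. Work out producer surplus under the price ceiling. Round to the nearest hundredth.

1.80

Without the control, 76 - 3Q = 54 + 2.5Q so Q* = 4 and P* = 64.
At the ceiling price 57, quantity supplied is (57 - 54)/2.5 = 1.2; supply is the short side, so Q = 1.2 trades at P = 57.
PS is the triangle above supply below 57: (1/2)(1.2)(57 - 54) = 1.8.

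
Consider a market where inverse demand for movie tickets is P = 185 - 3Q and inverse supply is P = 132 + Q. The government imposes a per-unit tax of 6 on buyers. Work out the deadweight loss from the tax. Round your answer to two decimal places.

4.50

Without the tax, 185 - 3Q = 132 + Q so Q* = 13.25 and P* = 145.25.
A tax on buyers shifts demand down by 6: (185 - 6) - 3Q = 132 + Q, so Q_t = 11.75. Buyers pay P_b = 149.75; sellers receive P_s = P_b - 6 = 143.75.
The welfare triangle lost has base Q* - Q_t = 1.5 and height t = 6, so DWL = (1/2)(1.5)(6) = 4.5.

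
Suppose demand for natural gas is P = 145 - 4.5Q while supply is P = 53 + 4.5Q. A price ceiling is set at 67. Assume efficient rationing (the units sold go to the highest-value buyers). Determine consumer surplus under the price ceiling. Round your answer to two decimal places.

220.89

Free-market equilibrium: 145 - 4.5Q = 53 + 4.5Q gives Q* = 10.2222, P* = 99.
At the ceiling price 67, quantity supplied is (67 - 53)/4.5 = 3.1111; supply is the short side, so Q = 3.1111 trades at P = 67.
The demand price at Q = 3.1111 is 131. CS is the trapezoid between demand and 67 over [0, 3.1111]: (1/2)[(145 - 67) + (131 - 67)](3.1111) = 220.8889.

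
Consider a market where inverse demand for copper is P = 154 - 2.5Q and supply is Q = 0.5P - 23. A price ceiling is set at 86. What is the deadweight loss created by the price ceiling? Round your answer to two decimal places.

36.00

Rewriting supply in inverse form: P = 46 + 2Q.
Without the control, 154 - 2.5Q = 46 + 2Q so Q* = 24 and P* = 94.
At P = 86, sellers supply (86 - 46)/2 = 20 while buyers want more, so the quantity traded is 20 at price 86.
The lost-trades triangle has base Q* - 20 = 4 and height equal to the gap between the curves at Q = 20, which is 104 - 86 = 18. DWL = (1/2)(4)(18) = 36.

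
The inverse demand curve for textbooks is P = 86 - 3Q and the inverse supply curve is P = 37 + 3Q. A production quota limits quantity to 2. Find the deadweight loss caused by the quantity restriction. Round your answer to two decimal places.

Without the quota, 86 - 3Q = 37 + 3Q gives Q* = 8.1667.
At Q = 2 the demand price is 86 - 3(2) = 80 and the supply price is 37 + 3(2) = 43.
Deadweight loss is the triangle between the curves from 2 to 8.1667: (1/2)(80 - 43)(8.1667 - 2) = 114.0833.

114.08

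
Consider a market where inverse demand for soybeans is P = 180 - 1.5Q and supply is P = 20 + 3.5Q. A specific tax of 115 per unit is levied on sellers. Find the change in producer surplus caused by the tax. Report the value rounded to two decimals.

-1650.25

Pre-tax equilibrium: 180 - 1.5Q = 20 + 3.5Q gives Q* = 32, P* = 132.
With the tax, sellers need 115 more per unit: 180 - 1.5Q = 20 + 3.5Q + 115, so Q_t = 9. Buyers pay P_b = 166.5; sellers receive P_s = P_b - 115 = 51.5.
Producers lose the trapezoid between P_s and P* out to Q_t plus the triangle from Q_t to Q*: change in PS = 141.75 - 1792 = -1650.25.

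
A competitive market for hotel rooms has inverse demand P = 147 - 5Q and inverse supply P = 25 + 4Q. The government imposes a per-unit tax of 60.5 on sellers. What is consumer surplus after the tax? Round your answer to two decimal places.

Without the tax, 147 - 5Q = 25 + 4Q so Q* = 13.5556 and P* = 79.2222.
A tax on sellers shifts supply up by 60.5: 147 - 5Q = 25 + 4Q + 60.5, so Q_t = 6.8333. Buyers pay P_b = 112.8333; sellers receive P_s = P_b - 60.5 = 52.3333.
CS = (1/2)(Q_t)(147 - P_b) = (1/2)(6.8333)(34.1667) = 116.7361.

116.74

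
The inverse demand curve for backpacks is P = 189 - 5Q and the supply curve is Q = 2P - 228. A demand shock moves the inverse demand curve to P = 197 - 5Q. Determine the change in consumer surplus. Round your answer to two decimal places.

104.46

Rewriting supply in inverse form: P = 114 + 0.5Q.
Initial equilibrium: Q_0 = 13.6364, P_0 = 120.8182; CS_0 = (1/2)(13.6364)(68.1818) = 464.876, PS_0 = (1/2)(13.6364)(6.8182) = 46.4876.
New equilibrium: 197 - 5Q = 114 + 0.5Q gives Q_1 = 15.0909, P_1 = 121.5455; CS_1 = 569.3388, PS_1 = 56.9339.
Change in consumer surplus = 569.3388 - 464.876 = 104.4628.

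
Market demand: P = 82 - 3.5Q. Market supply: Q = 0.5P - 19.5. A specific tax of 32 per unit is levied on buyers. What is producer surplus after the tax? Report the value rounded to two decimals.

4.00

Rewriting supply in inverse form: P = 39 + 2Q.
Pre-tax equilibrium: 82 - 3.5Q = 39 + 2Q gives Q* = 7.8182, P* = 54.6364.
With the tax, buyers' net willingness to pay falls by 32: (82 - 32) - 3.5Q = 39 + 2Q, so Q_t = 2. Buyers pay P_b = 75; sellers receive P_s = P_b - 32 = 43.
PS = (1/2)(Q_t)(P_s - 39) = (1/2)(2)(4) = 4.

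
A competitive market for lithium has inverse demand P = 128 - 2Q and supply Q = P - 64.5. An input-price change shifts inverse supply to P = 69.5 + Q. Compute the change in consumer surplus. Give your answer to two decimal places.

Rewriting supply in inverse form: P = 64.5 + Q.
Initial equilibrium: Q_0 = 21.1667, P_0 = 85.6667; CS_0 = (1/2)(21.1667)(42.3333) = 448.0278, PS_0 = (1/2)(21.1667)(21.1667) = 224.0139.
New equilibrium: 128 - 2Q = 69.5 + Q gives Q_1 = 19.5, P_1 = 89; CS_1 = 380.25, PS_1 = 190.125.
Change in consumer surplus = 380.25 - 448.0278 = -67.7778.

-67.78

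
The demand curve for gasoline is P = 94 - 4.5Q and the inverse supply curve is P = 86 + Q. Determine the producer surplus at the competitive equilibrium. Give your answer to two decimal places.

Set 94 - 4.5Q = 86 + Q, which gives 8 = 5.5Q, so Q* = 1.4545 and P* = 94 - 4.5(1.4545) = 87.4545.
PS is the area between P* and the supply curve from 0 to Q*: (1/2)(1.4545)(1.4545) = 1.0579.

1.06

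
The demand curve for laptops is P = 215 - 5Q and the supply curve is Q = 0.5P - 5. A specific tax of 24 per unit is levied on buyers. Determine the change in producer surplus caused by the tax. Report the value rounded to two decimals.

Rewriting supply in inverse form: P = 10 + 2Q.
Without the tax, 215 - 5Q = 10 + 2Q so Q* = 29.2857 and P* = 68.5714.
A tax on buyers shifts demand down by 24: (215 - 24) - 5Q = 10 + 2Q, so Q_t = 25.8571. Buyers pay P_b = 85.7143; sellers receive P_s = P_b - 24 = 61.7143.
Producers lose the trapezoid between P_s and P* out to Q_t plus the triangle from Q_t to Q*: change in PS = 668.5918 - 857.6531 = -189.0612.

-189.06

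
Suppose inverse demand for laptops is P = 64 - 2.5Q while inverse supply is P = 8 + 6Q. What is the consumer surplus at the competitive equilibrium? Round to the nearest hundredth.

Setting demand equal to supply, 56 = 8.5Q, so Q* = 6.5882 and P* = 47.5294.
Consumer surplus is the triangle under demand above P*: (1/2)(6.5882)(64 - 47.5294) = (1/2)(6.5882)(16.4706) = 54.2561.

54.26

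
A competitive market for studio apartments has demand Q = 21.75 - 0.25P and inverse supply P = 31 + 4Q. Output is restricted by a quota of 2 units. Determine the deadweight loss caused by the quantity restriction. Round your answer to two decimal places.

100.00

Rewriting demand in inverse form: P = 87 - 4Q.
Without the quota, 87 - 4Q = 31 + 4Q gives Q* = 7.
At Q = 2 the demand price is 87 - 4(2) = 79 and the supply price is 31 + 4(2) = 39.
Deadweight loss is the triangle between the curves from 2 to 7: (1/2)(79 - 39)(7 - 2) = 100.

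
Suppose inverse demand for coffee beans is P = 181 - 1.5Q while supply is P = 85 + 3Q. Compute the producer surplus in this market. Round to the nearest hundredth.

Setting demand equal to supply, 96 = 4.5Q, so Q* = 21.3333 and P* = 149.
Producer surplus is the triangle above supply below P*: (1/2)(21.3333)(149 - 85) = (1/2)(21.3333)(64) = 682.6667.

682.67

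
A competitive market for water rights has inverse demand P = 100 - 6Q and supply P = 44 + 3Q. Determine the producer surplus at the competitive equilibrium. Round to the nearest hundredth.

58.07

Setting demand equal to supply, 56 = 9Q, so Q* = 6.2222 and P* = 62.6667.
Producer surplus is the triangle above supply below P*: (1/2)(6.2222)(62.6667 - 44) = (1/2)(6.2222)(18.6667) = 58.0741.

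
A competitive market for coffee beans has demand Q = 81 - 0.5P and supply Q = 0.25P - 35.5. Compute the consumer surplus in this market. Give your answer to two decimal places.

11.11

Rewriting demand in inverse form: P = 162 - 2Q.
Rewriting supply in inverse form: P = 142 + 4Q.
Set 162 - 2Q = 142 + 4Q, which gives 20 = 6Q, so Q* = 3.3333 and P* = 162 - 2(3.3333) = 155.3333.
The demand choke price is 162, so CS = (1/2)(Q*)(162 - P*) = (1/2)(3.3333)(6.6667) = 11.1111.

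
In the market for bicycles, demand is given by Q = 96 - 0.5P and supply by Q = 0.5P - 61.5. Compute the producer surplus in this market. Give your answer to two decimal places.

297.56

Rewriting demand in inverse form: P = 192 - 2Q.
Rewriting supply in inverse form: P = 123 + 2Q.
Set 192 - 2Q = 123 + 2Q, which gives 69 = 4Q, so Q* = 17.25 and P* = 192 - 2(17.25) = 157.5.
PS is the area between P* and the supply curve from 0 to Q*: (1/2)(17.25)(34.5) = 297.5625.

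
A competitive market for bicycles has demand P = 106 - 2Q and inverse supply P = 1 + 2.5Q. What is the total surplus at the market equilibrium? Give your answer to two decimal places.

Set 106 - 2Q = 1 + 2.5Q, which gives 105 = 4.5Q, so Q* = 23.3333 and P* = 106 - 2(23.3333) = 59.3333.
Total surplus is the full triangle between the curves from 0 to Q*: (1/2)(23.3333)(106 - 1) = 1225.

1225.00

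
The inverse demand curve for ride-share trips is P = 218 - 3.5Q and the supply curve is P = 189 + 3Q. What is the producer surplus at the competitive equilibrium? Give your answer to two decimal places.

29.86

Equilibrium: 218 - 3.5Q = 189 + 3Q, so Q* = 4.4615 and P* = 202.3846.
Producer surplus is the triangle above supply below P*: (1/2)(4.4615)(202.3846 - 189) = (1/2)(4.4615)(13.3846) = 29.858.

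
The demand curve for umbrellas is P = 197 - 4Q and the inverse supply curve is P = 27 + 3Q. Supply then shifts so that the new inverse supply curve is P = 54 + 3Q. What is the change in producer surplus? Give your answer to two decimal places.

Initial equilibrium: Q_0 = 24.2857, P_0 = 99.8571; CS_0 = (1/2)(24.2857)(97.1429) = 1179.5918, PS_0 = (1/2)(24.2857)(72.8571) = 884.6939.
New equilibrium: 197 - 4Q = 54 + 3Q gives Q_1 = 20.4286, P_1 = 115.2857; CS_1 = 834.6531, PS_1 = 625.9898.
Change in producer surplus = 625.9898 - 884.6939 = -258.7041.

-258.70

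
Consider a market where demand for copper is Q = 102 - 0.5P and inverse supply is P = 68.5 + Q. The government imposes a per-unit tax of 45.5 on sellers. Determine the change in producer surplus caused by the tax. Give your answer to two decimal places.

-570.01

Rewriting demand in inverse form: P = 204 - 2Q.
Without the tax, 204 - 2Q = 68.5 + Q so Q* = 45.1667 and P* = 113.6667.
A tax on sellers shifts supply up by 45.5: 204 - 2Q = 68.5 + Q + 45.5, so Q_t = 30. Buyers pay P_b = 144; sellers receive P_s = P_b - 45.5 = 98.5.
Producers lose the trapezoid between P_s and P* out to Q_t plus the triangle from Q_t to Q*: change in PS = 450 - 1020.0139 = -570.0139.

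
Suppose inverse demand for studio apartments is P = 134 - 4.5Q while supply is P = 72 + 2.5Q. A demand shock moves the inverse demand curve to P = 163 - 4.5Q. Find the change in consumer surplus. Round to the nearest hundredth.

203.74

Initial equilibrium: Q_0 = 8.8571, P_0 = 94.1429; CS_0 = (1/2)(8.8571)(39.8571) = 176.5102, PS_0 = (1/2)(8.8571)(22.1429) = 98.0612.
New equilibrium: 163 - 4.5Q = 72 + 2.5Q gives Q_1 = 13, P_1 = 104.5; CS_1 = 380.25, PS_1 = 211.25.
Change in consumer surplus = 380.25 - 176.5102 = 203.7398.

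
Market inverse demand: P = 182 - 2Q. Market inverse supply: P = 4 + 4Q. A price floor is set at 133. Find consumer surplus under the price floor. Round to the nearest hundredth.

Without the control, 182 - 2Q = 4 + 4Q so Q* = 29.6667 and P* = 122.6667.
At the floor price 133, quantity demanded is (182 - 133)/2 = 24.5; demand is the short side, so Q = 24.5 trades at P = 133.
CS is the triangle under demand above 133: (1/2)(24.5)(182 - 133) = 600.25.

600.25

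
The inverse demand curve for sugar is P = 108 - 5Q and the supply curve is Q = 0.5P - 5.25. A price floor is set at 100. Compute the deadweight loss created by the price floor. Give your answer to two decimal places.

531.98

Rewriting supply in inverse form: P = 10.5 + 2Q.
Free-market equilibrium: 108 - 5Q = 10.5 + 2Q gives Q* = 13.9286, P* = 38.3571.
At P = 100, buyers demand (108 - 100)/5 = 1.6 while sellers would supply more, so the quantity traded is 1.6 at price 100.
At Q = 1.6 the demand price is 100 and the supply price is 13.7. Deadweight loss is the triangle between the curves from 1.6 to 13.9286: (1/2)(100 - 13.7)(13.9286 - 1.6) = 531.9779.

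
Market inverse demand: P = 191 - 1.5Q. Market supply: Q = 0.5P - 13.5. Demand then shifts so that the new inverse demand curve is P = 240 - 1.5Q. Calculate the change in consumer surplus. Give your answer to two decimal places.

1131.00

Rewriting supply in inverse form: P = 27 + 2Q.
Initial equilibrium: Q_0 = 46.8571, P_0 = 120.7143; CS_0 = (1/2)(46.8571)(70.2857) = 1646.6939, PS_0 = (1/2)(46.8571)(93.7143) = 2195.5918.
New equilibrium: 240 - 1.5Q = 27 + 2Q gives Q_1 = 60.8571, P_1 = 148.7143; CS_1 = 2777.6939, PS_1 = 3703.5918.
Change in consumer surplus = 2777.6939 - 1646.6939 = 1131.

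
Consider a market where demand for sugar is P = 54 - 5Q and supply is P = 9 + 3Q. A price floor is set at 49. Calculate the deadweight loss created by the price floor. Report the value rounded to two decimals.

85.56

Free-market equilibrium: 54 - 5Q = 9 + 3Q gives Q* = 5.625, P* = 25.875.
At P = 49, buyers demand (54 - 49)/5 = 1 while sellers would supply more, so the quantity traded is 1 at price 49.
The lost-trades triangle has base Q* - 1 = 4.625 and height equal to the gap between the curves at Q = 1, which is 49 - 12 = 37. DWL = (1/2)(4.625)(37) = 85.5625.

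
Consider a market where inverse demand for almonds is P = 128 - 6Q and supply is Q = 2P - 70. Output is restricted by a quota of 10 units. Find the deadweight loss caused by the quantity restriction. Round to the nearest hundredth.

Rewriting supply in inverse form: P = 35 + 0.5Q.
Without the quota, 128 - 6Q = 35 + 0.5Q gives Q* = 14.3077.
At Q = 10 the demand price is 128 - 6(10) = 68 and the supply price is 35 + 0.5(10) = 40.
Deadweight loss is the triangle between the curves from 10 to 14.3077: (1/2)(68 - 40)(14.3077 - 10) = 60.3077.

60.31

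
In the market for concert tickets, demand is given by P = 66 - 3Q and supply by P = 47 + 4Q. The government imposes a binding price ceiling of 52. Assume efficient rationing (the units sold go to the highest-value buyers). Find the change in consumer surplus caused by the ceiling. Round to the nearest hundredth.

Free-market equilibrium: 66 - 3Q = 47 + 4Q gives Q* = 2.7143, P* = 57.8571.
At the ceiling price 52, quantity supplied is (52 - 47)/4 = 1.25; supply is the short side, so Q = 1.25 trades at P = 52.
CS goes from (1/2)(2.7143)(8.1429) = 11.051 to 15.1562 (computed as (66 - 52)(1.25) - (1/2)(3)(1.25)^2), a change of 4.1052.

4.11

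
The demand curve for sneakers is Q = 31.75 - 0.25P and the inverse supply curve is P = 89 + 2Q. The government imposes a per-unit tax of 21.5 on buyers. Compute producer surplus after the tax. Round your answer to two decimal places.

7.56

Rewriting demand in inverse form: P = 127 - 4Q.
Pre-tax equilibrium: 127 - 4Q = 89 + 2Q gives Q* = 6.3333, P* = 101.6667.
A tax on buyers shifts demand down by 21.5: (127 - 21.5) - 4Q = 89 + 2Q, so Q_t = 2.75. Buyers pay P_b = 116; sellers receive P_s = P_b - 21.5 = 94.5.
PS = (1/2)(Q_t)(P_s - 89) = (1/2)(2.75)(5.5) = 7.5625.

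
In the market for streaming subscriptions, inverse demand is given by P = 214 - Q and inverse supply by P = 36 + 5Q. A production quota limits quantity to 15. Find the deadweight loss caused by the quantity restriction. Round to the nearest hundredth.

645.33

Unrestricted equilibrium: Q* = (214 - 36)/(1 + 5) = 29.6667.
At Q = 15 the demand price is 214 - (15) = 199 and the supply price is 36 + 5(15) = 111.
Deadweight loss is the triangle between the curves from 15 to 29.6667: (1/2)(199 - 111)(29.6667 - 15) = 645.3333.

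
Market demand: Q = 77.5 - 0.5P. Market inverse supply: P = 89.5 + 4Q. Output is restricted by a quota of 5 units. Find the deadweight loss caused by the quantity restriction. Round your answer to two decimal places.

Rewriting demand in inverse form: P = 155 - 2Q.
Unrestricted equilibrium: Q* = (155 - 89.5)/(2 + 4) = 10.9167.
At Q = 5 the demand price is 155 - 2(5) = 145 and the supply price is 89.5 + 4(5) = 109.5.
DWL = (1/2)(gap between curves at 5) x (Q* - 5) = (1/2)(35.5)(5.9167) = 105.0208.

105.02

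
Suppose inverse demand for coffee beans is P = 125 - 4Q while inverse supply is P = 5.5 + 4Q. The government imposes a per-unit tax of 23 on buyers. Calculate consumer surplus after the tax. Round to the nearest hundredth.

291.01

Without the tax, 125 - 4Q = 5.5 + 4Q so Q* = 14.9375 and P* = 65.25.
With the tax, buyers' net willingness to pay falls by 23: (125 - 23) - 4Q = 5.5 + 4Q, so Q_t = 12.0625. Buyers pay P_b = 76.75; sellers receive P_s = P_b - 23 = 53.75.
CS = (1/2)(Q_t)(125 - P_b) = (1/2)(12.0625)(48.25) = 291.0078.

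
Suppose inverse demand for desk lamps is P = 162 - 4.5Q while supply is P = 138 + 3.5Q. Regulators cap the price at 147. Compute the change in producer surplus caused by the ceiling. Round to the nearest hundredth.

-4.18

Free-market equilibrium: 162 - 4.5Q = 138 + 3.5Q gives Q* = 3, P* = 148.5.
At the ceiling price 147, quantity supplied is (147 - 138)/3.5 = 2.5714; supply is the short side, so Q = 2.5714 trades at P = 147.
PS goes from (1/2)(3)(10.5) = 15.75 to 11.5714 (computed as (147 - 138)(2.5714) - (1/2)(3.5)(2.5714)^2), a change of -4.1786.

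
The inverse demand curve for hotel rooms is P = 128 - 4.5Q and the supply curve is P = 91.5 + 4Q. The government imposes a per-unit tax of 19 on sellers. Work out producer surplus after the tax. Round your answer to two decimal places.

Without the tax, 128 - 4.5Q = 91.5 + 4Q so Q* = 4.2941 and P* = 108.6765.
With the tax, sellers need 19 more per unit: 128 - 4.5Q = 91.5 + 4Q + 19, so Q_t = 2.0588. Buyers pay P_b = 118.7353; sellers receive P_s = P_b - 19 = 99.7353.
Producer surplus is the triangle above supply below P_s: (1/2)(2.0588)(99.7353 - 91.5) = 8.4775.

8.48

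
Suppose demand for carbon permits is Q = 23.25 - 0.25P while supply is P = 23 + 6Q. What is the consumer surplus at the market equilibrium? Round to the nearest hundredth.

Rewriting demand in inverse form: P = 93 - 4Q.
Equilibrium: 93 - 4Q = 23 + 6Q, so Q* = 7 and P* = 65.
Consumer surplus is the triangle under demand above P*: (1/2)(7)(93 - 65) = (1/2)(7)(28) = 98.

98.00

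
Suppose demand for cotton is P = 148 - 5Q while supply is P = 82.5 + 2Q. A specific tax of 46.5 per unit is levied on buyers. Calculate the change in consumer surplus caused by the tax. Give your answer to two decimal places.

Pre-tax equilibrium: 148 - 5Q = 82.5 + 2Q gives Q* = 9.3571, P* = 101.2143.
A tax on buyers shifts demand down by 46.5: (148 - 46.5) - 5Q = 82.5 + 2Q, so Q_t = 2.7143. Buyers pay P_b = 134.4286; sellers receive P_s = P_b - 46.5 = 87.9286.
CS falls from (1/2)(9.3571)(46.7857) = 218.8903 to (1/2)(2.7143)(13.5714) = 18.4184, a change of -200.4719.

-200.47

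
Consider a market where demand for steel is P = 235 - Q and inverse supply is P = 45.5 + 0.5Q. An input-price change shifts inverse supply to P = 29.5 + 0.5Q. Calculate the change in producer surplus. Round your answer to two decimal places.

702.22

Initial equilibrium: Q_0 = 126.3333, P_0 = 108.6667; CS_0 = (1/2)(126.3333)(126.3333) = 7980.0556, PS_0 = (1/2)(126.3333)(63.1667) = 3990.0278.
New equilibrium: 235 - Q = 29.5 + 0.5Q gives Q_1 = 137, P_1 = 98; CS_1 = 9384.5, PS_1 = 4692.25.
Change in producer surplus = 4692.25 - 3990.0278 = 702.2222.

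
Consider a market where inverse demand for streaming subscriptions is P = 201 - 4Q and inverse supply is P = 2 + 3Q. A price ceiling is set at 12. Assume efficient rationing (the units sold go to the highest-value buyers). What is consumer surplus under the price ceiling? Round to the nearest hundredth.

Free-market equilibrium: 201 - 4Q = 2 + 3Q gives Q* = 28.4286, P* = 87.2857.
At P = 12, sellers supply (12 - 2)/3 = 3.3333 while buyers want more, so the quantity traded is 3.3333 at price 12.
The demand price at Q = 3.3333 is 187.6667. CS is the trapezoid between demand and 12 over [0, 3.3333]: (1/2)[(201 - 12) + (187.6667 - 12)](3.3333) = 607.7778.

607.78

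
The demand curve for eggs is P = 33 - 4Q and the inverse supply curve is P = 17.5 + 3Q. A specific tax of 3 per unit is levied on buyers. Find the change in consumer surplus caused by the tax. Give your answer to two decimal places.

Without the tax, 33 - 4Q = 17.5 + 3Q so Q* = 2.2143 and P* = 24.1429.
With the tax, buyers' net willingness to pay falls by 3: (33 - 3) - 4Q = 17.5 + 3Q, so Q_t = 1.7857. Buyers pay P_b = 25.8571; sellers receive P_s = P_b - 3 = 22.8571.
Consumers lose the trapezoid between P* and P_b out to Q_t plus the triangle from Q_t to Q*: change in CS = 6.3776 - 9.8061 = -3.4286.

-3.43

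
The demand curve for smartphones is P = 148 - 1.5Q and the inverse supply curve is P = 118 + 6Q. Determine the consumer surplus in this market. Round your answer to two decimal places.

Equilibrium: 148 - 1.5Q = 118 + 6Q, so Q* = 4 and P* = 142.
The demand choke price is 148, so CS = (1/2)(Q*)(148 - P*) = (1/2)(4)(6) = 12.

12.00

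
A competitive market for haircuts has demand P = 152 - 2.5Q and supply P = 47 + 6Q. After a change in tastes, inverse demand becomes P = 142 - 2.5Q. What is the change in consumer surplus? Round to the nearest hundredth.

-34.60

Initial equilibrium: Q_0 = 12.3529, P_0 = 121.1176; CS_0 = (1/2)(12.3529)(30.8824) = 190.7439, PS_0 = (1/2)(12.3529)(74.1176) = 457.7855.
New equilibrium: 142 - 2.5Q = 47 + 6Q gives Q_1 = 11.1765, P_1 = 114.0588; CS_1 = 156.1419, PS_1 = 374.7405.
Change in consumer surplus = 156.1419 - 190.7439 = -34.6021.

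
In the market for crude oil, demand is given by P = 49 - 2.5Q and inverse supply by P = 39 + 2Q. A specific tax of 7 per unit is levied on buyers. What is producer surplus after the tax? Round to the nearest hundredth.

Without the tax, 49 - 2.5Q = 39 + 2Q so Q* = 2.2222 and P* = 43.4444.
With the tax, buyers' net willingness to pay falls by 7: (49 - 7) - 2.5Q = 39 + 2Q, so Q_t = 0.6667. Buyers pay P_b = 47.3333; sellers receive P_s = P_b - 7 = 40.3333.
Producer surplus is the triangle above supply below P_s: (1/2)(0.6667)(40.3333 - 39) = 0.4444.

0.44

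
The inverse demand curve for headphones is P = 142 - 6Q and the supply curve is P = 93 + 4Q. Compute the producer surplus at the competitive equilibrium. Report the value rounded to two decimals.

Setting demand equal to supply, 49 = 10Q, so Q* = 4.9 and P* = 112.6.
Producer surplus is the triangle above supply below P*: (1/2)(4.9)(112.6 - 93) = (1/2)(4.9)(19.6) = 48.02.

48.02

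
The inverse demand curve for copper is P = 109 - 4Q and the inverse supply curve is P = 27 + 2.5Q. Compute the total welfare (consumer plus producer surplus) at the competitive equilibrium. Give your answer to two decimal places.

517.23

Setting demand equal to supply, 82 = 6.5Q, so Q* = 12.6154 and P* = 58.5385.
CS = (1/2)(12.6154)(50.4615) = 318.2959 and PS = (1/2)(12.6154)(31.5385) = 198.9349, so total surplus = 517.2308.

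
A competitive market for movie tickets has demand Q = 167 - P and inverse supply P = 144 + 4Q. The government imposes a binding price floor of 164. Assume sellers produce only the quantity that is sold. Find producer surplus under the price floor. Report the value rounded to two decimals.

42.00

Rewriting demand in inverse form: P = 167 - Q.
Without the control, 167 - Q = 144 + 4Q so Q* = 4.6 and P* = 162.4.
At P = 164, buyers demand (167 - 164)/1 = 3 while sellers would supply more, so the quantity traded is 3 at price 164.
The supply price at Q = 3 is 156. PS is the trapezoid between 164 and supply over [0, 3]: (1/2)[(164 - 144) + (164 - 156)](3) = 42.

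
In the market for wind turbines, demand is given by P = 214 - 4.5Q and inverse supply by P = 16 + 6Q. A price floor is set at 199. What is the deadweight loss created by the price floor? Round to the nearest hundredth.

1265.19

Free-market equilibrium: 214 - 4.5Q = 16 + 6Q gives Q* = 18.8571, P* = 129.1429.
At P = 199, buyers demand (214 - 199)/4.5 = 3.3333 while sellers would supply more, so the quantity traded is 3.3333 at price 199.
At Q = 3.3333 the demand price is 199 and the supply price is 36. Deadweight loss is the triangle between the curves from 3.3333 to 18.8571: (1/2)(199 - 36)(18.8571 - 3.3333) = 1265.1905.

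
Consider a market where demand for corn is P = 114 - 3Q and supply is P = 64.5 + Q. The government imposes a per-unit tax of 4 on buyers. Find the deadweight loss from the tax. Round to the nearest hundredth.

2.00

Pre-tax equilibrium: 114 - 3Q = 64.5 + Q gives Q* = 12.375, P* = 76.875.
With the tax, buyers' net willingness to pay falls by 4: (114 - 4) - 3Q = 64.5 + Q, so Q_t = 11.375. Buyers pay P_b = 79.875; sellers receive P_s = P_b - 4 = 75.875.
The welfare triangle lost has base Q* - Q_t = 1 and height t = 4, so DWL = (1/2)(1)(4) = 2.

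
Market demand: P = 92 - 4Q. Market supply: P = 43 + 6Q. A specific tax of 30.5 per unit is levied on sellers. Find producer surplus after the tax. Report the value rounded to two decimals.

Without the tax, 92 - 4Q = 43 + 6Q so Q* = 4.9 and P* = 72.4.
A tax on sellers shifts supply up by 30.5: 92 - 4Q = 43 + 6Q + 30.5, so Q_t = 1.85. Buyers pay P_b = 84.6; sellers receive P_s = P_b - 30.5 = 54.1.
PS = (1/2)(Q_t)(P_s - 43) = (1/2)(1.85)(11.1) = 10.2675.

10.27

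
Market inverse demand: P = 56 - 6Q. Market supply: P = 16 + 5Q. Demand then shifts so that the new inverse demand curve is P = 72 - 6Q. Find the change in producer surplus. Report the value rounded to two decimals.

Initial equilibrium: Q_0 = 3.6364, P_0 = 34.1818; CS_0 = (1/2)(3.6364)(21.8182) = 39.6694, PS_0 = (1/2)(3.6364)(18.1818) = 33.0579.
New equilibrium: 72 - 6Q = 16 + 5Q gives Q_1 = 5.0909, P_1 = 41.4545; CS_1 = 77.7521, PS_1 = 64.7934.
Change in producer surplus = 64.7934 - 33.0579 = 31.7355.

31.74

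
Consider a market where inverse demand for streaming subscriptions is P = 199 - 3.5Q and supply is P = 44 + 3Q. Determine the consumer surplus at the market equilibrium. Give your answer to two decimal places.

Equilibrium: 199 - 3.5Q = 44 + 3Q, so Q* = 23.8462 and P* = 115.5385.
The demand choke price is 199, so CS = (1/2)(Q*)(199 - P*) = (1/2)(23.8462)(83.4615) = 995.1183.

995.12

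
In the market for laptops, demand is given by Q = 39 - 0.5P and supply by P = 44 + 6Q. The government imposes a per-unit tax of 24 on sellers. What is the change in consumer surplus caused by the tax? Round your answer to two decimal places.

-16.50

Rewriting demand in inverse form: P = 78 - 2Q.
Pre-tax equilibrium: 78 - 2Q = 44 + 6Q gives Q* = 4.25, P* = 69.5.
A tax on sellers shifts supply up by 24: 78 - 2Q = 44 + 6Q + 24, so Q_t = 1.25. Buyers pay P_b = 75.5; sellers receive P_s = P_b - 24 = 51.5.
Consumers lose the trapezoid between P* and P_b out to Q_t plus the triangle from Q_t to Q*: change in CS = 1.5625 - 18.0625 = -16.5.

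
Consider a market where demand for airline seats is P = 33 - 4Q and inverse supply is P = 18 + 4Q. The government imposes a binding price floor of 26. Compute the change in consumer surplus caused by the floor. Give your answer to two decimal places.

Free-market equilibrium: 33 - 4Q = 18 + 4Q gives Q* = 1.875, P* = 25.5.
At the floor price 26, quantity demanded is (33 - 26)/4 = 1.75; demand is the short side, so Q = 1.75 trades at P = 26.
CS goes from (1/2)(1.875)(7.5) = 7.0312 to 6.125 (computed as (33 - 26)(1.75) - (1/2)(4)(1.75)^2), a change of -0.9062.

-0.91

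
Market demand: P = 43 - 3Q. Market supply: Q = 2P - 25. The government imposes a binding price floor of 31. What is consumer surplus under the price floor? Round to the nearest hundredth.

24.00

Rewriting supply in inverse form: P = 12.5 + 0.5Q.
Free-market equilibrium: 43 - 3Q = 12.5 + 0.5Q gives Q* = 8.7143, P* = 16.8571.
At P = 31, buyers demand (43 - 31)/3 = 4 while sellers would supply more, so the quantity traded is 4 at price 31.
CS is the triangle under demand above 31: (1/2)(4)(43 - 31) = 24.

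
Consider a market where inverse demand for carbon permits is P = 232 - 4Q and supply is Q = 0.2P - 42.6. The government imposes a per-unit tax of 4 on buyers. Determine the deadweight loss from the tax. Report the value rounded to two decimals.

0.89

Rewriting supply in inverse form: P = 213 + 5Q.
Without the tax, 232 - 4Q = 213 + 5Q so Q* = 2.1111 and P* = 223.5556.
A tax on buyers shifts demand down by 4: (232 - 4) - 4Q = 213 + 5Q, so Q_t = 1.6667. Buyers pay P_b = 225.3333; sellers receive P_s = P_b - 4 = 221.3333.
Deadweight loss is the triangle between the curves from Q_t to Q*: (1/2)(2.1111 - 1.6667)(4) = 0.8889.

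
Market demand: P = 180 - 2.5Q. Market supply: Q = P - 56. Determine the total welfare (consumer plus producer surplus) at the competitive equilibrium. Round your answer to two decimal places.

Rewriting supply in inverse form: P = 56 + Q.
Equilibrium: 180 - 2.5Q = 56 + Q, so Q* = 35.4286 and P* = 91.4286.
Total surplus is the full triangle between the curves from 0 to Q*: (1/2)(35.4286)(180 - 56) = 2196.5714.

2196.57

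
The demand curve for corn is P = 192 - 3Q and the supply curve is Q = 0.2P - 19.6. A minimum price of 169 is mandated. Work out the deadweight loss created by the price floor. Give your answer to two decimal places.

66.69

Rewriting supply in inverse form: P = 98 + 5Q.
Without the control, 192 - 3Q = 98 + 5Q so Q* = 11.75 and P* = 156.75.
At P = 169, buyers demand (192 - 169)/3 = 7.6667 while sellers would supply more, so the quantity traded is 7.6667 at price 169.
At Q = 7.6667 the demand price is 169 and the supply price is 136.3333. Deadweight loss is the triangle between the curves from 7.6667 to 11.75: (1/2)(169 - 136.3333)(11.75 - 7.6667) = 66.6944.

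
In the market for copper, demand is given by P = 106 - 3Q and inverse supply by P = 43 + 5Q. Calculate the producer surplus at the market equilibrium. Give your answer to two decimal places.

155.04

Equilibrium: 106 - 3Q = 43 + 5Q, so Q* = 7.875 and P* = 82.375.
PS is the area between P* and the supply curve from 0 to Q*: (1/2)(7.875)(39.375) = 155.0391.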